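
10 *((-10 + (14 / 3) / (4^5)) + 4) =-46045 / 768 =-59.95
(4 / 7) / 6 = 2 / 21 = 0.10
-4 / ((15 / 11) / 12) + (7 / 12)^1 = -2077 / 60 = -34.62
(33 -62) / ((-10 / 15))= 43.50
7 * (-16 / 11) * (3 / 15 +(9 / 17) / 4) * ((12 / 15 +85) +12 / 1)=-1547196 / 4675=-330.95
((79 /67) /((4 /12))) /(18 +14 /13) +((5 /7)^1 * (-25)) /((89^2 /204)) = -252875793 /921307352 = -0.27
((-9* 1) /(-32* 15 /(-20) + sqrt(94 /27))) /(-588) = 243 /378721-9* sqrt(282) /3029768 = 0.00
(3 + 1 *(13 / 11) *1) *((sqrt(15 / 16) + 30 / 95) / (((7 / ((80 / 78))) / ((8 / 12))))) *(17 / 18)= 62560 / 513513 + 7820 *sqrt(15) / 81081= 0.50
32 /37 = 0.86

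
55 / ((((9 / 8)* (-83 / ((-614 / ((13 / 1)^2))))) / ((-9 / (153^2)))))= -270160 / 328358043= -0.00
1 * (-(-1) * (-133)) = -133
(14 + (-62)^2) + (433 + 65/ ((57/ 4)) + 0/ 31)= 244847/ 57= 4295.56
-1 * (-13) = 13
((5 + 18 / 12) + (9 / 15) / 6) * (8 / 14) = 132 / 35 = 3.77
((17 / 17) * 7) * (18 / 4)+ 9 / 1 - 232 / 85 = 6421 / 170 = 37.77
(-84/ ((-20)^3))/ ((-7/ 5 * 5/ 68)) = -51/ 500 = -0.10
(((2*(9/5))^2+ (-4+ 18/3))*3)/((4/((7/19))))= 4.13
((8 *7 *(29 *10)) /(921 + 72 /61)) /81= 990640 /4556493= 0.22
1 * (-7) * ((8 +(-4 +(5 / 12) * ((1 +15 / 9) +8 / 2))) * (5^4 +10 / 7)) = -29720.56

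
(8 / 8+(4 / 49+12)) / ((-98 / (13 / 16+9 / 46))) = -33973 / 252448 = -0.13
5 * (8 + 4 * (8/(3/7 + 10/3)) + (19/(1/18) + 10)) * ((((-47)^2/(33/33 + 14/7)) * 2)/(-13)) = -214361360/1027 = -208725.76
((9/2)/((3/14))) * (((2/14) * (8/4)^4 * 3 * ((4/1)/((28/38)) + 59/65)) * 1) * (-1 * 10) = -9124.22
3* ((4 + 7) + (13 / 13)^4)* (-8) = -288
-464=-464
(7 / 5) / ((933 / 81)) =189 / 1555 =0.12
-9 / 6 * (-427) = 1281 / 2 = 640.50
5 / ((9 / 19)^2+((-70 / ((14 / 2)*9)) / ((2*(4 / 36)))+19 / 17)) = -30685 / 22449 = -1.37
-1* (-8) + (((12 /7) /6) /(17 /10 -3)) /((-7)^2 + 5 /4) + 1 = 164539 /18291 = 9.00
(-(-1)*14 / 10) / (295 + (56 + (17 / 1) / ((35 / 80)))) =49 / 13645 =0.00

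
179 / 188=0.95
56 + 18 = 74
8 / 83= 0.10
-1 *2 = -2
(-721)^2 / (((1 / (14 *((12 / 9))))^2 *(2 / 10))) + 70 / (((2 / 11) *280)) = 65208855139 / 72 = 905678543.60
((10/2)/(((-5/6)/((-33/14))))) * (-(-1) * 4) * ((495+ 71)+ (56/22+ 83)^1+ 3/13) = 36871.91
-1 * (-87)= 87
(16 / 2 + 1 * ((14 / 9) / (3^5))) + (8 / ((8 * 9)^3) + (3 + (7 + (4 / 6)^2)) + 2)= 2862467 / 139968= 20.45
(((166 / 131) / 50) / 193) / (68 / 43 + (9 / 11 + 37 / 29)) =1138511 / 31866693200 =0.00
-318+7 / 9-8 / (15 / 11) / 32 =-57133 / 180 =-317.41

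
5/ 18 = 0.28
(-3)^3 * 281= -7587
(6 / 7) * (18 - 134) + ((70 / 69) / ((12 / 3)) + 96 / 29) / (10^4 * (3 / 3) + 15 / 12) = -7959229114 / 80050005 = -99.43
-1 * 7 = -7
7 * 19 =133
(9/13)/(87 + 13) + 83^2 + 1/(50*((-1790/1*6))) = 6889.01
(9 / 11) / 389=9 / 4279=0.00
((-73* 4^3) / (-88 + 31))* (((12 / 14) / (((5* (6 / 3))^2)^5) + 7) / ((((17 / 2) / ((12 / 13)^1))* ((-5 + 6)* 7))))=17885000000219 / 2009287109375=8.90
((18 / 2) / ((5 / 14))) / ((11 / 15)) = 378 / 11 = 34.36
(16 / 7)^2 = 256 / 49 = 5.22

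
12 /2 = 6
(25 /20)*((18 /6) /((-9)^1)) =-5 /12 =-0.42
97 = 97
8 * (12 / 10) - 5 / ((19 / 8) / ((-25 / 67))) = 66104 / 6365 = 10.39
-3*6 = -18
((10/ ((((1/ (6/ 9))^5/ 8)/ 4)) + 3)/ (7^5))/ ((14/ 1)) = 0.00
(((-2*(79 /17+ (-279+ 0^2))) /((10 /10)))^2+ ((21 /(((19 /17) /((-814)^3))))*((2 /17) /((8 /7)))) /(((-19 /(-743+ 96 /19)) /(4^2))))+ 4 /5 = -6425355711203309556 /9911255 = -648288810166.15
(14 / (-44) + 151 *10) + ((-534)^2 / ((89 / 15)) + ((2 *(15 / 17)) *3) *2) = 49580.27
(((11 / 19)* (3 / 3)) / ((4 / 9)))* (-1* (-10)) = 495 / 38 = 13.03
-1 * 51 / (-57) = 17 / 19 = 0.89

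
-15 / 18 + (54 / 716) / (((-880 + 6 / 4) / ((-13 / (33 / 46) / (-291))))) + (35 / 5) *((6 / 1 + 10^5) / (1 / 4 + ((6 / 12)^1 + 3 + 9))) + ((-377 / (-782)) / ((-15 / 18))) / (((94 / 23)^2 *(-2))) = 83027613053100516679 / 1512220409598360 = 54904.44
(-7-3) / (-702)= 5 / 351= 0.01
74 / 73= 1.01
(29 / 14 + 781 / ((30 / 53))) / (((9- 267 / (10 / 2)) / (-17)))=2466581 / 4662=529.08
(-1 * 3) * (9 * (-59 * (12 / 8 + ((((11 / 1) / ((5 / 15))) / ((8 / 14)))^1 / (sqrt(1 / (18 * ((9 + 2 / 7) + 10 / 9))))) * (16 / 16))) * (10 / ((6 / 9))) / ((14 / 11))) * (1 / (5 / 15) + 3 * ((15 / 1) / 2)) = 40215285 / 56 + 442368135 * sqrt(9170) / 112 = 378943347.47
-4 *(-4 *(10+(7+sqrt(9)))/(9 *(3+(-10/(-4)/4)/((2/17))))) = 4.28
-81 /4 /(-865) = 81 /3460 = 0.02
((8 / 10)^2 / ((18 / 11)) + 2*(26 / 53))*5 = 16364 / 2385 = 6.86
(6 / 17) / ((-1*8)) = -3 / 68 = -0.04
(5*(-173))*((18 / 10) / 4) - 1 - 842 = -4929 / 4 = -1232.25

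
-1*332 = -332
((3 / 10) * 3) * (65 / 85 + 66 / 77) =1737 / 1190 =1.46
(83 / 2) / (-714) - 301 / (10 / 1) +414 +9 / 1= 2804891 / 7140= 392.84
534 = 534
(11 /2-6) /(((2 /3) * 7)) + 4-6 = -59 /28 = -2.11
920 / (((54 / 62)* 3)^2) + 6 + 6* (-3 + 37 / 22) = 9587539 / 72171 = 132.84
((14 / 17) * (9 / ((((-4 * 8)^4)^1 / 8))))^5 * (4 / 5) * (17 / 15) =330812181 / 631066833625209020628965785600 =0.00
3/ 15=1/ 5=0.20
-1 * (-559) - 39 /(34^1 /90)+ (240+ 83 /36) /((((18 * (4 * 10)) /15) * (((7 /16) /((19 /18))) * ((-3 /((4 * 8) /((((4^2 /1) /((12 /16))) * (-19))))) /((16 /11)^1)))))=13192829 /28917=456.23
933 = 933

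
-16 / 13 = -1.23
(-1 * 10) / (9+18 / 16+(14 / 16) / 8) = -128 / 131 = -0.98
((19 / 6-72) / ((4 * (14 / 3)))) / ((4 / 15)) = -885 / 64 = -13.83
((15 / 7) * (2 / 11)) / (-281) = -30 / 21637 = -0.00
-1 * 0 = 0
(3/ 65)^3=27/ 274625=0.00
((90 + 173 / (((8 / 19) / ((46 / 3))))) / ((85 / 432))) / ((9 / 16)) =4907584 / 85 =57736.28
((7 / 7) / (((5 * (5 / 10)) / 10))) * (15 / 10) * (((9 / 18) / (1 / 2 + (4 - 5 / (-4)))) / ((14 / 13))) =78 / 161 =0.48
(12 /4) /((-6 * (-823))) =1 /1646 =0.00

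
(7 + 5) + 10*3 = 42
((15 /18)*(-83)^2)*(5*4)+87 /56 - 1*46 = 19281733 /168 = 114772.22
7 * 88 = 616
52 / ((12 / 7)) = 91 / 3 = 30.33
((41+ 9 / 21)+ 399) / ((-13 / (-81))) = 249723 / 91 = 2744.21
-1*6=-6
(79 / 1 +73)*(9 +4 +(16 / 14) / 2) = 14440 / 7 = 2062.86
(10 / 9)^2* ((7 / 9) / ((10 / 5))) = 350 / 729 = 0.48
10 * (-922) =-9220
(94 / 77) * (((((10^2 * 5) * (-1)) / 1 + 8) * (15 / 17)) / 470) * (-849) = 1253124 / 1309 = 957.31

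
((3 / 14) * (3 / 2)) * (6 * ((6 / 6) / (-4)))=-0.48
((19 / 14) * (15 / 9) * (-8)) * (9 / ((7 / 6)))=-6840 / 49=-139.59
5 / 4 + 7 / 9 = 2.03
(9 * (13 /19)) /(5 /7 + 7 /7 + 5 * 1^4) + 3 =3498 /893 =3.92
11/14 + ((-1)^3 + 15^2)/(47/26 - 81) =-58887/28826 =-2.04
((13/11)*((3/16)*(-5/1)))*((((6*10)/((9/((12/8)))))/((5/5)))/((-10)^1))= 195/176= 1.11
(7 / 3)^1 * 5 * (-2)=-70 / 3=-23.33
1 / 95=0.01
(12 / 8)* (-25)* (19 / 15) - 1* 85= -265 / 2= -132.50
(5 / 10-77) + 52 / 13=-145 / 2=-72.50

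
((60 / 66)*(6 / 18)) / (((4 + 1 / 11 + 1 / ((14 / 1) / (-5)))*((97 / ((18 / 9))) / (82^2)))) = 11.25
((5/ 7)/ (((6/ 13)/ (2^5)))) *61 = 63440/ 21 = 3020.95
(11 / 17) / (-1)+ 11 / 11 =6 / 17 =0.35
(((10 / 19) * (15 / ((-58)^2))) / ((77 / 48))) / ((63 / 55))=1000 / 782971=0.00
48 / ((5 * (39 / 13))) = 16 / 5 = 3.20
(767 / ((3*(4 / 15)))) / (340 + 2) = 3835 / 1368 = 2.80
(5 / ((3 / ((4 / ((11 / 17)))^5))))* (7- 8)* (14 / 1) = -101775349760 / 483153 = -210648.28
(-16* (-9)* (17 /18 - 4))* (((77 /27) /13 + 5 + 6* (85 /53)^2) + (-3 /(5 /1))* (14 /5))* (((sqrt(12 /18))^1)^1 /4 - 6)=82304318272 /1643265 - 10288039784* sqrt(6) /14789385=48381.89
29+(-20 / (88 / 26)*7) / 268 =85037 / 2948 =28.85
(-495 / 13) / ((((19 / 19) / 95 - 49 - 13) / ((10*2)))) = 313500 / 25519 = 12.28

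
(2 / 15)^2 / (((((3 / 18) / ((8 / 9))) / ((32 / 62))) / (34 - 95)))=-62464 / 20925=-2.99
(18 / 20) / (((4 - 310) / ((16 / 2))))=-2 / 85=-0.02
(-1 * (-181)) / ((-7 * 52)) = -181 / 364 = -0.50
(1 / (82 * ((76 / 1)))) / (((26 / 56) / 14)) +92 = 931733 / 10127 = 92.00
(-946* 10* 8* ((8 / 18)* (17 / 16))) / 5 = -64328 / 9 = -7147.56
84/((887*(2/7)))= 0.33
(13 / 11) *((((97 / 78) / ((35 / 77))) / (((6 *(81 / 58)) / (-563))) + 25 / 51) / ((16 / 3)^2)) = -295365703 / 38776320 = -7.62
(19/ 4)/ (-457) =-0.01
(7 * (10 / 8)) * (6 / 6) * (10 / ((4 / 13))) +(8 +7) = 2395 / 8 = 299.38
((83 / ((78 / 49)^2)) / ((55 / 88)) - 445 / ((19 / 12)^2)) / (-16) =171723037 / 21963240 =7.82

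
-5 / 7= -0.71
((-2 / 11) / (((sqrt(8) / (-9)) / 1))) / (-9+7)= -9 * sqrt(2) / 44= -0.29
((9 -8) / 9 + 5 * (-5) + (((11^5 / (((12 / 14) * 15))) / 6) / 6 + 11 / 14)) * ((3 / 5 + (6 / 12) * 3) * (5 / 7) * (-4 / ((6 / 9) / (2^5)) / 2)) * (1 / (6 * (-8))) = 7344839 / 7560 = 971.54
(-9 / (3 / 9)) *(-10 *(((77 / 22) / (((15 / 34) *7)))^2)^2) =445.45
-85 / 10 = -17 / 2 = -8.50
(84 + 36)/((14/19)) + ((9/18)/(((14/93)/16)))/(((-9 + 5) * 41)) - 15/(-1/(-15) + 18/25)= 2429298/16933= 143.47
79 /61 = 1.30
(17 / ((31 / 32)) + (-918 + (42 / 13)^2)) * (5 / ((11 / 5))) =-116569550 / 57629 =-2022.76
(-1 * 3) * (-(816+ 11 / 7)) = 17169 / 7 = 2452.71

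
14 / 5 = 2.80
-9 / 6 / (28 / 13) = -39 / 56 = -0.70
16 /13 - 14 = -166 /13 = -12.77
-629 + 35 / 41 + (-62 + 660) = -30.15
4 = 4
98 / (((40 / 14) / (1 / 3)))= 343 / 30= 11.43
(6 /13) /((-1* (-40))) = 3 /260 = 0.01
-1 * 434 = -434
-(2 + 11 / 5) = -21 / 5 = -4.20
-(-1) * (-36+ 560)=524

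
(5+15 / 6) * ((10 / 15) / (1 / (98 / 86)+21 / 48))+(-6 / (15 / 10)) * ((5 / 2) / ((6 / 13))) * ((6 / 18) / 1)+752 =6946073 / 9279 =748.58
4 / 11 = 0.36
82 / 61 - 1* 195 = -11813 / 61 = -193.66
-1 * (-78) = 78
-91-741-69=-901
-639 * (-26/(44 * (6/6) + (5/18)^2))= 376.93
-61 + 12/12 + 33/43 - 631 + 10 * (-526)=-255860/43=-5950.23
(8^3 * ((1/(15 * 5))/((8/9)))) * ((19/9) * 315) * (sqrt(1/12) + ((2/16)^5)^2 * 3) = 1474.32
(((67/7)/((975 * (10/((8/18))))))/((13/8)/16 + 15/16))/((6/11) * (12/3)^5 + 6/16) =1509376/2009090435625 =0.00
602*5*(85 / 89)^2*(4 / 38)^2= 86989000 / 2859481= 30.42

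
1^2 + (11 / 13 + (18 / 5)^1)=354 / 65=5.45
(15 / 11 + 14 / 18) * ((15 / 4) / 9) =0.89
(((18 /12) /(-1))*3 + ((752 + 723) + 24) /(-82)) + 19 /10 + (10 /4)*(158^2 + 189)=62861.62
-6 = -6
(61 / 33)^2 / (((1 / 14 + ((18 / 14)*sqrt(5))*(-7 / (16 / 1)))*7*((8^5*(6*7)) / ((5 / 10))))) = -3721*sqrt(5) / 58822680576 - 3721 / 463228609536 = -0.00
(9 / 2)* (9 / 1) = 81 / 2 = 40.50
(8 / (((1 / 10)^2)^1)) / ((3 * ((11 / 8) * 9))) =6400 / 297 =21.55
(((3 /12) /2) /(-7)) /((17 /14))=-1 /68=-0.01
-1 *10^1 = -10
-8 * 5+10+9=-21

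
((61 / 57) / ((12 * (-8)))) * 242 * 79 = -583099 / 2736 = -213.12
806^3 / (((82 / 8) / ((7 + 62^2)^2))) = 31060765440839264 / 41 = 757579644898518.63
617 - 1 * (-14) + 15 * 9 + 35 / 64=49059 / 64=766.55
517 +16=533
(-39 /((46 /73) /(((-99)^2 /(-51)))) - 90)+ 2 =9232333 /782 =11806.05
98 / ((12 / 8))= 196 / 3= 65.33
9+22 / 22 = 10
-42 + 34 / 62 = -1285 / 31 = -41.45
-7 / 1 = -7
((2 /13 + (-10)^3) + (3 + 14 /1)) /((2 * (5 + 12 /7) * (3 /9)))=-268317 /1222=-219.57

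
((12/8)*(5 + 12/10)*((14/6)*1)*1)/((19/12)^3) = 187488/34295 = 5.47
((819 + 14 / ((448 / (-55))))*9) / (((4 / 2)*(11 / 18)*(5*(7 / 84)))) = 6355179 / 440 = 14443.59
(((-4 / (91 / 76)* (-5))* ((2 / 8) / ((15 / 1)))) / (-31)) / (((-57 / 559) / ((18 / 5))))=344 / 1085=0.32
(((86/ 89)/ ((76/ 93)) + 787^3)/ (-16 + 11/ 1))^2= 108706520282726038150921/ 11437924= 9504042891238483.33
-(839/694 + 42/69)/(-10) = 29013/159620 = 0.18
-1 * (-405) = 405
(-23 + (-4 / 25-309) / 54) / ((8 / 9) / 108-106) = 349011 / 1287800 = 0.27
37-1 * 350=-313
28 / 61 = 0.46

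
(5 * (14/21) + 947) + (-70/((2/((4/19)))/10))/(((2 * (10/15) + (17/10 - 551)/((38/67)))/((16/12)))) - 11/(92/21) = 288462906227/304310148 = 947.92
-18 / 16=-9 / 8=-1.12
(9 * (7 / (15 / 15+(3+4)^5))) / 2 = 0.00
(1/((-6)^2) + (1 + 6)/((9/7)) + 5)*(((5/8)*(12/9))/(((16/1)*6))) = 1885/20736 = 0.09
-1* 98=-98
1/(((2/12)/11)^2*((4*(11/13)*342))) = 143/38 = 3.76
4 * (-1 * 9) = -36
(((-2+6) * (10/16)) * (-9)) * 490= -11025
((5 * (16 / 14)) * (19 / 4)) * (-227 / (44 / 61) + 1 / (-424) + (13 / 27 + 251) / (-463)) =-8556.79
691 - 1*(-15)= 706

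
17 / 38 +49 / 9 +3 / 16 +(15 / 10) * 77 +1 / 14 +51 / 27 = 788677 / 6384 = 123.54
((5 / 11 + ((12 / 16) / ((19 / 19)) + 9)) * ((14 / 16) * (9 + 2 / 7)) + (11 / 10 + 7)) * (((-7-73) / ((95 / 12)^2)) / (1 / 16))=-184528512 / 99275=-1858.76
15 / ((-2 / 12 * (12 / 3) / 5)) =-112.50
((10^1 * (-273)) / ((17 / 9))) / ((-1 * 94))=12285 / 799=15.38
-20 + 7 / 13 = -253 / 13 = -19.46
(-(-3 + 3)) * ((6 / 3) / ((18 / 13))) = 0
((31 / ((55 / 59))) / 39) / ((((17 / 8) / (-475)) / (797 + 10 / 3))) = -3337486040 / 21879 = -152542.90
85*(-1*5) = -425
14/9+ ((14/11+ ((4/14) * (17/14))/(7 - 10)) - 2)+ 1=8308/4851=1.71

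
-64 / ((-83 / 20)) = 1280 / 83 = 15.42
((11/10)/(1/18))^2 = 9801/25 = 392.04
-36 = -36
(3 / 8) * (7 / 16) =21 / 128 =0.16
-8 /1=-8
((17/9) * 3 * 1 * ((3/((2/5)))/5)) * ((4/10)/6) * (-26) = -221/15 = -14.73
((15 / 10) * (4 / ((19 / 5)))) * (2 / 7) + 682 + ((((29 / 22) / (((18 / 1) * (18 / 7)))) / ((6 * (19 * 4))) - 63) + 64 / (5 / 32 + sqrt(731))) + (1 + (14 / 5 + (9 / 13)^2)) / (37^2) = 65536 * sqrt(731) / 748519 + 12203748572246978995879 / 19701239904820393920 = 621.81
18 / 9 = 2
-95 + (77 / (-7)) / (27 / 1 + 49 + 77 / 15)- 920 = -1235420 / 1217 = -1015.14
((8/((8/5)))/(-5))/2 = -1/2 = -0.50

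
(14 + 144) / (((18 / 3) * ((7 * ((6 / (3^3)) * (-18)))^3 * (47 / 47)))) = -79 / 65856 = -0.00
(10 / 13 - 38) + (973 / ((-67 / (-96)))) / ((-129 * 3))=-40.83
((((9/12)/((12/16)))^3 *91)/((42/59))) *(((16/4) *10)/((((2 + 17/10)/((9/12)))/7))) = 268450/37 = 7255.41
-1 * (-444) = 444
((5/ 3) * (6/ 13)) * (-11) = -110/ 13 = -8.46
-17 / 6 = -2.83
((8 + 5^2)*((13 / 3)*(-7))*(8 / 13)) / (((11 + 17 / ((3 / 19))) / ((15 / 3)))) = -2310 / 89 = -25.96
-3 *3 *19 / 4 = -171 / 4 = -42.75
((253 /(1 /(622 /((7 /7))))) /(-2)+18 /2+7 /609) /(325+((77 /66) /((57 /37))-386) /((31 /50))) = 12094473579 /45559000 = 265.47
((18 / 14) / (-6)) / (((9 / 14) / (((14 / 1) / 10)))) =-7 / 15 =-0.47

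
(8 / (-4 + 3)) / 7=-8 / 7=-1.14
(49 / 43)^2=2401 / 1849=1.30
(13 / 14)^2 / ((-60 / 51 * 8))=-0.09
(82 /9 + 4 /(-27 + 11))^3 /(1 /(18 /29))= 1119371 /2592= 431.86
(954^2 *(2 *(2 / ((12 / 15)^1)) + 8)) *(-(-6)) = 70989048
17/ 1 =17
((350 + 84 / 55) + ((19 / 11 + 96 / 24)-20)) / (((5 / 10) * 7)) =37098 / 385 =96.36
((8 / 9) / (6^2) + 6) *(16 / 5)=7808 / 405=19.28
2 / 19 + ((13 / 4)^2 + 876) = 269547 / 304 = 886.67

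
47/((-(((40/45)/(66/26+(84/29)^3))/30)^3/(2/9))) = -7918513293237223093344730125/1019910390687494176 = -7763930405.59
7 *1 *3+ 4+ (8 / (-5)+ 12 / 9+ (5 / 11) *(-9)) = 3406 / 165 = 20.64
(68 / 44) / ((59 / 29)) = 493 / 649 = 0.76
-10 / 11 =-0.91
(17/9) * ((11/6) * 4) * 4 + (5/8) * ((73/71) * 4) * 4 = 125926/1917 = 65.69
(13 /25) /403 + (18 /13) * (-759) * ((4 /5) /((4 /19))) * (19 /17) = -764456989 /171275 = -4463.33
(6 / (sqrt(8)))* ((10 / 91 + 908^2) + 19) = 225083889* sqrt(2) / 182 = 1748992.79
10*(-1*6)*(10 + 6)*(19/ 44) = -4560/ 11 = -414.55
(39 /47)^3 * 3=177957 /103823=1.71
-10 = -10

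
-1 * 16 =-16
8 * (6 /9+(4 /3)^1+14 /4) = 44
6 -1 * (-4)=10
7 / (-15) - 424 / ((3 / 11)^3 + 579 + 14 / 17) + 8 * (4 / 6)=4.14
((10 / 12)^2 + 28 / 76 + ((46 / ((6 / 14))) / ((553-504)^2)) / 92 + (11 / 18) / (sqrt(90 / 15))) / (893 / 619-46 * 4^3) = -154425025 / 427332385116-6809 * sqrt(6) / 196715844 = -0.00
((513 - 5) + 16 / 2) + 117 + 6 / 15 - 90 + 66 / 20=5467 / 10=546.70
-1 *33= -33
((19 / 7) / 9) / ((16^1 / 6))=0.11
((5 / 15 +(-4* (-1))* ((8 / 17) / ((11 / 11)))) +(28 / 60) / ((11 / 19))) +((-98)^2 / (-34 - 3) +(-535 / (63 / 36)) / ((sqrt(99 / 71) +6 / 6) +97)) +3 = -213663885673 / 832459485 +1284* sqrt(781) / 954499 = -256.63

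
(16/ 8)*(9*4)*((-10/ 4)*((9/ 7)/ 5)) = -324/ 7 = -46.29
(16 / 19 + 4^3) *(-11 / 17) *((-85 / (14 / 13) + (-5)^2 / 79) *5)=420813800 / 25517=16491.51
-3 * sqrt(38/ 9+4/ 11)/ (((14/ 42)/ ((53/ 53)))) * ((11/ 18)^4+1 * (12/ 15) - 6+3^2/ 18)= 2393731 * sqrt(4994)/ 1924560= 87.90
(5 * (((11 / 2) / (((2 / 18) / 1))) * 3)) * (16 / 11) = 1080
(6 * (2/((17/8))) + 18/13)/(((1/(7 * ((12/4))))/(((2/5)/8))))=16317/2210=7.38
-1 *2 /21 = -2 /21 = -0.10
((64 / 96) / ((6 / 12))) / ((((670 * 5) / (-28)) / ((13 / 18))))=-364 / 45225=-0.01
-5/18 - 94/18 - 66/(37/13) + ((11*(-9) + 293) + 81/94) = 288974/1739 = 166.17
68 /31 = 2.19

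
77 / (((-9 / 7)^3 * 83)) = -26411 / 60507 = -0.44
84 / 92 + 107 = 2482 / 23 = 107.91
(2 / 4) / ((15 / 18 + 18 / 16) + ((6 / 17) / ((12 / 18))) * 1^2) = 204 / 1015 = 0.20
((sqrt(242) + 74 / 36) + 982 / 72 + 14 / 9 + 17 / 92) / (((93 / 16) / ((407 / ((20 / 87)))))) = 519332 * sqrt(2) / 155 + 18932012 / 3565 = 10048.89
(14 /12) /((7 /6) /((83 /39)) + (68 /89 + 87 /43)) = 2223487 /6356937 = 0.35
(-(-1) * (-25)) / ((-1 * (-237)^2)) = 25 / 56169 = 0.00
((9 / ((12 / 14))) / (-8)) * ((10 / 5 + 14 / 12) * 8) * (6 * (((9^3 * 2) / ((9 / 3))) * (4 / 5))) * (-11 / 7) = 609444 / 5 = 121888.80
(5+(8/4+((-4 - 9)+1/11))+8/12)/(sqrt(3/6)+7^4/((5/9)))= -12461190/10272875107+4325 * sqrt(2)/30818625321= -0.00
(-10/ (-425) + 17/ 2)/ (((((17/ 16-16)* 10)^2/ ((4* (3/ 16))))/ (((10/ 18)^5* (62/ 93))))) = 64400/ 6371104977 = 0.00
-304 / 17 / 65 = -304 / 1105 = -0.28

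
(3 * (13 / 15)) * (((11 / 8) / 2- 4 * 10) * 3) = -306.64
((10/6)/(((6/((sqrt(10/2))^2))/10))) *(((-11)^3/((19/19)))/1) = -166375/9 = -18486.11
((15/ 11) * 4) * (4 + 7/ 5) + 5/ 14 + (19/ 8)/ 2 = 31.00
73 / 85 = 0.86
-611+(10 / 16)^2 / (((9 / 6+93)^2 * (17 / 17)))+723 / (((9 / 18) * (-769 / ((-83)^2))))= -5961893748983 / 439511184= -13564.83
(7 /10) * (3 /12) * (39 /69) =91 /920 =0.10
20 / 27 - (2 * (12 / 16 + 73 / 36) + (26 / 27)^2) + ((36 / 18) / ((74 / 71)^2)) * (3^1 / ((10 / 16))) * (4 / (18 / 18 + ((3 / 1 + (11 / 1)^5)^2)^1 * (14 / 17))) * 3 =-10405039733687427698 / 1812057805163954205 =-5.74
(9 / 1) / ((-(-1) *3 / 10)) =30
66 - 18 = 48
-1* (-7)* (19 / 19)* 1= 7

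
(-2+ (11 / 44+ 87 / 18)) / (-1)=-37 / 12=-3.08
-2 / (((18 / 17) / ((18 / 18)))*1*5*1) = -0.38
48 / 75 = 16 / 25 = 0.64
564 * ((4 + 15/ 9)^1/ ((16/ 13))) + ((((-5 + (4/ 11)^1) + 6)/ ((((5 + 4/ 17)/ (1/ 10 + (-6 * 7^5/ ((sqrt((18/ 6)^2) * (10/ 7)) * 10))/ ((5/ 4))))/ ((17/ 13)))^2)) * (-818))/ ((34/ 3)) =-1001039168896861187/ 46016059375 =-21754126.33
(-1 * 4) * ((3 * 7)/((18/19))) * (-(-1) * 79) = -21014/3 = -7004.67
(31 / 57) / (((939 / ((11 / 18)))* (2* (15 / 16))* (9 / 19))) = 1364 / 3422655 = 0.00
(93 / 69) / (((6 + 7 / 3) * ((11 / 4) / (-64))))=-23808 / 6325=-3.76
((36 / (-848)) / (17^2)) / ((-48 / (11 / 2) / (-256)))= -66 / 15317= -0.00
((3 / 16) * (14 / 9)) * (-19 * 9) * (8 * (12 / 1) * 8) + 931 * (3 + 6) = -29925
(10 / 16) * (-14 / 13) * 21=-14.13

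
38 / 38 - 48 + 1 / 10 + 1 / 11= -5149 / 110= -46.81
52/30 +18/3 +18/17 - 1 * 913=-230573/255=-904.21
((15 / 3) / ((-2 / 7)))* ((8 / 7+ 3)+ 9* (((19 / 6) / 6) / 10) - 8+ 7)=-1013 / 16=-63.31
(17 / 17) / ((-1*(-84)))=1 / 84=0.01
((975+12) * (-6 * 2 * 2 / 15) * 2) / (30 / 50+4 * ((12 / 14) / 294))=-5416656 / 1049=-5163.64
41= 41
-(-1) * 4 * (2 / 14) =4 / 7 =0.57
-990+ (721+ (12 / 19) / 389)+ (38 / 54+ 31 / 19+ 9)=-51418474 / 199557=-257.66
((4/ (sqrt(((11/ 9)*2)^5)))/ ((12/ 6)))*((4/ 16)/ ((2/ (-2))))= -243*sqrt(22)/ 21296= -0.05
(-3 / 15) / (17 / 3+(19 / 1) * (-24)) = 3 / 6755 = 0.00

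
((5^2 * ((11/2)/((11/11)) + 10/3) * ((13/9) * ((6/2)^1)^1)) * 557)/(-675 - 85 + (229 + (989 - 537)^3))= 0.01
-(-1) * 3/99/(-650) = -1/21450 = -0.00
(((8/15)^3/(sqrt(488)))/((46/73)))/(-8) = -584 * sqrt(122)/4735125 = -0.00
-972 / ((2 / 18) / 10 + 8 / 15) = -1785.31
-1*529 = -529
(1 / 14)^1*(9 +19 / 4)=55 / 56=0.98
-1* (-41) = 41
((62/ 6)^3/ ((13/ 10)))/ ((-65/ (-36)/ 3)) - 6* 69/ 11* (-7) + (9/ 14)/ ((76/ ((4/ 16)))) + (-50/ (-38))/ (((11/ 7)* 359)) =1673.68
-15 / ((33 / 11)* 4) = -5 / 4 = -1.25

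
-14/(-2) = 7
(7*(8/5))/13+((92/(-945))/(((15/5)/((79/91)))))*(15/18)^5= 426403091/501522840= 0.85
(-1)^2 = 1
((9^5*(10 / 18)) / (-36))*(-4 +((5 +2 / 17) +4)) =-317115 / 68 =-4663.46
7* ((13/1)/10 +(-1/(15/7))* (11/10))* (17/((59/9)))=357/25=14.28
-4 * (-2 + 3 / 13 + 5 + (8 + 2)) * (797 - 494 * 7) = 1830768 / 13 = 140828.31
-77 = -77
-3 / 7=-0.43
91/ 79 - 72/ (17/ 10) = -55333/ 1343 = -41.20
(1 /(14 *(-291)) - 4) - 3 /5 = -93707 /20370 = -4.60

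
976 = 976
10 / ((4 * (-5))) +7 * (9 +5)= 195 / 2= 97.50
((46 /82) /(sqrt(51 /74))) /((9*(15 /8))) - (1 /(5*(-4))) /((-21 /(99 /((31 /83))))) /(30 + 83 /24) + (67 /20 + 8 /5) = 184*sqrt(3774) /282285 + 1562283 /316820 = 4.97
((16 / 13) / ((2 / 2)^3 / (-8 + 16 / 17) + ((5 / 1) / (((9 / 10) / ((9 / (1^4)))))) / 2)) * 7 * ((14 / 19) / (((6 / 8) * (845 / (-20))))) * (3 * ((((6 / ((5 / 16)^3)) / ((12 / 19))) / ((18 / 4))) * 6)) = -1644167168 / 163841275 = -10.04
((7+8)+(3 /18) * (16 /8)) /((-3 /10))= -460 /9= -51.11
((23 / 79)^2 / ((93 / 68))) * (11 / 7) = 395692 / 4062891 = 0.10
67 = 67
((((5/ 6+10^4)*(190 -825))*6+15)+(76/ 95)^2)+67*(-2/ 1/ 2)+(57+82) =-38103087.36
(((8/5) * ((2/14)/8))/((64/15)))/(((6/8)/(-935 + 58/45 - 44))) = -43997/5040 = -8.73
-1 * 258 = -258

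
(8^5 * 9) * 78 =23003136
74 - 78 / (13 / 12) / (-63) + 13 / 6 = 3247 / 42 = 77.31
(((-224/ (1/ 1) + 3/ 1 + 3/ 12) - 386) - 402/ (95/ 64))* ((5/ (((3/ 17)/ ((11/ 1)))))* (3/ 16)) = -62360199/ 1216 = -51283.06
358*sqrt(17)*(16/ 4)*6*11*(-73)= -6899376*sqrt(17)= -28446856.00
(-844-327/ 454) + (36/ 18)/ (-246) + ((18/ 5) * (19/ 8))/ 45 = -2358035651/ 2792100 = -844.54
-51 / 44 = -1.16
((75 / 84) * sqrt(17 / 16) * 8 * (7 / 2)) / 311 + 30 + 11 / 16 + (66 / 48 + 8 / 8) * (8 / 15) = 25 * sqrt(17) / 1244 + 7669 / 240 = 32.04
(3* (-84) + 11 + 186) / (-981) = 55 / 981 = 0.06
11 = 11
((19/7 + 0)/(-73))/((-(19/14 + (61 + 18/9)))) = 38/65773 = 0.00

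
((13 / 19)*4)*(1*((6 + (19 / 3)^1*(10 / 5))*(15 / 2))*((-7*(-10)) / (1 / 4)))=2038400 / 19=107284.21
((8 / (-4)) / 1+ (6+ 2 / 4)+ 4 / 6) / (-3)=-31 / 18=-1.72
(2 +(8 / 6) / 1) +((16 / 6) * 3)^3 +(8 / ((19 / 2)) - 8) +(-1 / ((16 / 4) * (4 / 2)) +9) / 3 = 233077 / 456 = 511.13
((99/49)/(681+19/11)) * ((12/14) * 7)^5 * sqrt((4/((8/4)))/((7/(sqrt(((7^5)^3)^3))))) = 24408351907632 * sqrt(2) * 7^(3/4)/3755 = 39560980116.21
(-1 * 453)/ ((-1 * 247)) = 453/ 247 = 1.83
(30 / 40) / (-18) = -1 / 24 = -0.04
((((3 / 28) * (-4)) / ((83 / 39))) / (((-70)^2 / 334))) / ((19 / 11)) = -214929 / 27045550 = -0.01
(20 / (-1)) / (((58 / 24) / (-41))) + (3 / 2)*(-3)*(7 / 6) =38751 / 116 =334.06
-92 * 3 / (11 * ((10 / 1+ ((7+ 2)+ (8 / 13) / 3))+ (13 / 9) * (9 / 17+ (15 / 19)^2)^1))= -66058668 / 54946265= -1.20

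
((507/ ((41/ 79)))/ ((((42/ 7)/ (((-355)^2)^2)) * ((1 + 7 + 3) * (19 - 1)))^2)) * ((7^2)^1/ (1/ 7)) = 1155140312778171563700390625/ 19288368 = 59887923787962338944.40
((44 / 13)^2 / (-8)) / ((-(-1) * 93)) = -0.02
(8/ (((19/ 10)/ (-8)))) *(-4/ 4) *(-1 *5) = -3200/ 19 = -168.42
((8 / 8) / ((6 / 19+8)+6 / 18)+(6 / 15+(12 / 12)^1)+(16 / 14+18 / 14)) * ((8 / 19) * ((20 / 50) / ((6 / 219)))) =39745288 / 1639225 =24.25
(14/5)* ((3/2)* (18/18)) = 21/5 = 4.20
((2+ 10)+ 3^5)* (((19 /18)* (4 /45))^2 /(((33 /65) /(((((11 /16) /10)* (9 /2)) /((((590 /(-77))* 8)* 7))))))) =-877591 /275270400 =-0.00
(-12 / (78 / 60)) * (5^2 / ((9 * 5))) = -5.13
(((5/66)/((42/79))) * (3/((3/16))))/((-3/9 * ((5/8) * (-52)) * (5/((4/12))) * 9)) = 632/405405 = 0.00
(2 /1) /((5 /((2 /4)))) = 1 /5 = 0.20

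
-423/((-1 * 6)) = 141/2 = 70.50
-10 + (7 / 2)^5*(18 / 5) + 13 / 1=151503 / 80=1893.79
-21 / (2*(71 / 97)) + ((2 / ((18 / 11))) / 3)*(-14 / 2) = -65933 / 3834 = -17.20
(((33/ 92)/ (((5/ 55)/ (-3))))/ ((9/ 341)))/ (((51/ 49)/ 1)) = -430.90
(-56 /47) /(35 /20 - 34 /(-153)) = -2016 /3337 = -0.60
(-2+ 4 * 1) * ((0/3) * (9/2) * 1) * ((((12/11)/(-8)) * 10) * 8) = 0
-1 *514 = -514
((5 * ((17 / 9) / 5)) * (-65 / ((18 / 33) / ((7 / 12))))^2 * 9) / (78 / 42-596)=-2980952975 / 21560256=-138.26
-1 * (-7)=7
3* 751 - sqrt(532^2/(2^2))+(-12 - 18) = 1957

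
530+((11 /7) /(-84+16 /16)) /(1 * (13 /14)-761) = 468097612 /883203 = 530.00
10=10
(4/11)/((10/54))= 1.96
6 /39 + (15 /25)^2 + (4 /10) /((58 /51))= 8158 /9425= 0.87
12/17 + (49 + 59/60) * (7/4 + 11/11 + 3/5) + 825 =20260261/20400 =993.15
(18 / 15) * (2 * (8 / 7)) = 2.74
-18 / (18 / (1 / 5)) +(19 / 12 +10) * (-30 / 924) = -5323 / 9240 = -0.58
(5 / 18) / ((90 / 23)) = 23 / 324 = 0.07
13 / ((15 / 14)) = 182 / 15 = 12.13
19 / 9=2.11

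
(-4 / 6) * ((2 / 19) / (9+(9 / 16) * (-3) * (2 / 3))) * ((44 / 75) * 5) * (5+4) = -1408 / 5985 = -0.24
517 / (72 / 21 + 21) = 3619 / 171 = 21.16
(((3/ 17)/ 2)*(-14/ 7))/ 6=-1/ 34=-0.03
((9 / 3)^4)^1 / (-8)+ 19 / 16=-143 / 16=-8.94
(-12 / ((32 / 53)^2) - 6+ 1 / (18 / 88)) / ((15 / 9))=-78403 / 3840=-20.42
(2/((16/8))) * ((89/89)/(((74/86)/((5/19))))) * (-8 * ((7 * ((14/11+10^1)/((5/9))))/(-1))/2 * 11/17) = 1343664/11951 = 112.43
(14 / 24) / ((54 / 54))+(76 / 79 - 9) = -7067 / 948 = -7.45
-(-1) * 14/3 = 14/3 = 4.67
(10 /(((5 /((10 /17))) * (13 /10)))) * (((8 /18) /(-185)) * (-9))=160 /8177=0.02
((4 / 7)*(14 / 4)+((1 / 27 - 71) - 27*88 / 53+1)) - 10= -175717 / 1431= -122.79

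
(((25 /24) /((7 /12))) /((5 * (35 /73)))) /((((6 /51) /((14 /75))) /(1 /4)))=1241 /4200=0.30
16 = 16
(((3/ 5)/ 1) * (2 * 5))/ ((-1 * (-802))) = 3/ 401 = 0.01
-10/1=-10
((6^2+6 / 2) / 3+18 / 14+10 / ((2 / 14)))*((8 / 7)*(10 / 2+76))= 7802.45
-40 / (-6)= 20 / 3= 6.67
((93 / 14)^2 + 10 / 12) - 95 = -29423 / 588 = -50.04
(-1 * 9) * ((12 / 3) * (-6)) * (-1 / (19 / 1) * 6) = -1296 / 19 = -68.21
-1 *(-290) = 290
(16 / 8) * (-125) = -250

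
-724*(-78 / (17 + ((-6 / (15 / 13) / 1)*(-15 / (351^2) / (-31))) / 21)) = 116135176248 / 34960651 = 3321.88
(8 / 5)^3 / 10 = 256 / 625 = 0.41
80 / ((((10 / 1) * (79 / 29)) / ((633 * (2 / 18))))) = 48952 / 237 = 206.55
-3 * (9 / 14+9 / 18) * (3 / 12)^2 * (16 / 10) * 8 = -96 / 35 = -2.74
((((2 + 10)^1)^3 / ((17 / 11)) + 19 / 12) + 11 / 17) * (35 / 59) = 7999285 / 12036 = 664.61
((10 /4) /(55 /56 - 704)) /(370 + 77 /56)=-1120 /116965299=-0.00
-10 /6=-5 /3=-1.67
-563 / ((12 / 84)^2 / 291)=-8027817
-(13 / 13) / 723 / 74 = -1 / 53502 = -0.00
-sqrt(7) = -2.65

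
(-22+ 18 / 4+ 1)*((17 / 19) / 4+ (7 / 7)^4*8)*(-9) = 185625 / 152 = 1221.22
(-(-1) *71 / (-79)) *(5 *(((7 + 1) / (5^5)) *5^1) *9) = -5112 / 9875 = -0.52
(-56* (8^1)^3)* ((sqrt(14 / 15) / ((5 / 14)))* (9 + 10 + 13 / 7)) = -8372224* sqrt(210) / 75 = -1617667.36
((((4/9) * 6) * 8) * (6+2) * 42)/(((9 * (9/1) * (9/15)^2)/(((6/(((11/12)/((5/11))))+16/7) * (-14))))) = -1597030400/88209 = -18105.07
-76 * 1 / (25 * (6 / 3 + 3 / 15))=-1.38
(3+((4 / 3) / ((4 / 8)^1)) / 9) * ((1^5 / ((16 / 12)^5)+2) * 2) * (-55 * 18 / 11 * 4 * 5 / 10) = -1019495 / 384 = -2654.93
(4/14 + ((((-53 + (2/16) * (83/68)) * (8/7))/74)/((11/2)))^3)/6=827444567/17577377664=0.05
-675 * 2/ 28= -675/ 14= -48.21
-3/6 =-1/2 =-0.50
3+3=6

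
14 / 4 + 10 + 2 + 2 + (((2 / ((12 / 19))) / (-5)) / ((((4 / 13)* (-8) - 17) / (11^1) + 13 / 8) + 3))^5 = 61417660934949340789 / 3509688216034068750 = 17.50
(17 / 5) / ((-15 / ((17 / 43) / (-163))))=289 / 525675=0.00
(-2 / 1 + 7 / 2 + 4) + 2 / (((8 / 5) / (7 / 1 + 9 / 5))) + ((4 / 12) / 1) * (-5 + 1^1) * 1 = 91 / 6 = 15.17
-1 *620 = -620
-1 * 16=-16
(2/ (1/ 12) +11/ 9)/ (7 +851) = 227/ 7722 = 0.03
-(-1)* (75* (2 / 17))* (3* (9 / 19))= 4050 / 323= 12.54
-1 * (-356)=356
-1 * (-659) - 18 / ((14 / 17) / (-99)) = 2822.86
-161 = -161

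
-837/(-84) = 279/28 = 9.96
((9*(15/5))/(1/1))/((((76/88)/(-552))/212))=-69512256/19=-3658539.79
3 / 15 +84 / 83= 503 / 415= 1.21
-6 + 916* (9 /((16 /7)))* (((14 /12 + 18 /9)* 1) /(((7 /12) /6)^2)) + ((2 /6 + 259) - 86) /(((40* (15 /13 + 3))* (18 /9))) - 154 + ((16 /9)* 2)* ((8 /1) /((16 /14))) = 2740198207 /2268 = 1208200.27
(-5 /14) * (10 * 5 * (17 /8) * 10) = -10625 /28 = -379.46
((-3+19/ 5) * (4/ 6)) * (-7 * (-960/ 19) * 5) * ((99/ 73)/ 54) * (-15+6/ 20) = -482944/ 1387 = -348.19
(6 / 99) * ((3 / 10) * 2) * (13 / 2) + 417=22948 / 55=417.24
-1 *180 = -180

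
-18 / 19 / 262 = -9 / 2489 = -0.00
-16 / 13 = -1.23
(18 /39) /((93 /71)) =142 /403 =0.35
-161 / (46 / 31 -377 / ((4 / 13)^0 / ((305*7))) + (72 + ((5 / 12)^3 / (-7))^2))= 730249261056 / 3650436753771497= 0.00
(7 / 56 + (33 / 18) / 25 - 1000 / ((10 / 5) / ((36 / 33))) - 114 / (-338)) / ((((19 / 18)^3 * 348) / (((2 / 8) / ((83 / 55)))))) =-49232008899 / 223209967760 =-0.22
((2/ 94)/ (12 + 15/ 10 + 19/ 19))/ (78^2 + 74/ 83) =83/ 344188849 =0.00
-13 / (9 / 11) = -143 / 9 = -15.89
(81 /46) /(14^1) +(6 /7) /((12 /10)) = 541 /644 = 0.84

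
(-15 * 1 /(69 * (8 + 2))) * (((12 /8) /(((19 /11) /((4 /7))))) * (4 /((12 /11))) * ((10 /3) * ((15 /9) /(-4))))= 3025 /55062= 0.05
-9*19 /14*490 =-5985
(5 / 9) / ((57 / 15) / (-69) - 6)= -575 / 6267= -0.09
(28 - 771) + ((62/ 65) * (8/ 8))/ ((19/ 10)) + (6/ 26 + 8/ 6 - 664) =-1041056/ 741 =-1404.93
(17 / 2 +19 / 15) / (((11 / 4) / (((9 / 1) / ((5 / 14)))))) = 89.50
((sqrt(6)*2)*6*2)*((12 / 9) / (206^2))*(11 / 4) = 22*sqrt(6) / 10609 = 0.01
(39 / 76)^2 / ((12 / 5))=2535 / 23104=0.11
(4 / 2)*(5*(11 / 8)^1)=55 / 4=13.75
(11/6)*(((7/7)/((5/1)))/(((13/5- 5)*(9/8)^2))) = -88/729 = -0.12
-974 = -974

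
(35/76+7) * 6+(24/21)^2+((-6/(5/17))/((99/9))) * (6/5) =22450231/512050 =43.84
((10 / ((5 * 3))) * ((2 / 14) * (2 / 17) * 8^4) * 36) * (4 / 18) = 131072 / 357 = 367.15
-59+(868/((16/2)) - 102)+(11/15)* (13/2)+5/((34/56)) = -39.50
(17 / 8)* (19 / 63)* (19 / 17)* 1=361 / 504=0.72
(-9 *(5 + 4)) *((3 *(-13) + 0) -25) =5184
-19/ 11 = -1.73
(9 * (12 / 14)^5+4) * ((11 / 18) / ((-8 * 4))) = -377333 / 2420208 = -0.16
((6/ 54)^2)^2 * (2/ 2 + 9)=10/ 6561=0.00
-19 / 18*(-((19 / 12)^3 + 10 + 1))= 491473 / 31104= 15.80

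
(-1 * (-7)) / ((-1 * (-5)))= 1.40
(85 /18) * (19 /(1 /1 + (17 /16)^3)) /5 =661504 /81081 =8.16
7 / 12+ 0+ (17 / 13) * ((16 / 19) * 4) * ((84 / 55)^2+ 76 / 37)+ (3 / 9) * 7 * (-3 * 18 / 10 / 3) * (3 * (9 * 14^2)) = -7366908977723 / 331745700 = -22206.49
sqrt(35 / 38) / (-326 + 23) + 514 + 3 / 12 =2057 / 4-sqrt(1330) / 11514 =514.25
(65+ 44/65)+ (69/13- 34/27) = 122368/1755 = 69.73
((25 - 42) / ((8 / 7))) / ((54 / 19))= -2261 / 432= -5.23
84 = 84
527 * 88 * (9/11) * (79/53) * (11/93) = 354552/53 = 6689.66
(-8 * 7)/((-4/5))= 70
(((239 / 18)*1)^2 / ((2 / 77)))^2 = 19345192432489 / 419904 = 46070512.38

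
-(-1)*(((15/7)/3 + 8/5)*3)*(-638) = -155034/35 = -4429.54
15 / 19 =0.79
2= 2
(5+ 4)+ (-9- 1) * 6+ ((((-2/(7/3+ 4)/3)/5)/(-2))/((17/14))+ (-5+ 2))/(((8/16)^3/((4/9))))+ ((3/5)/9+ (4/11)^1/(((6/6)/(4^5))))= 49691372/159885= 310.79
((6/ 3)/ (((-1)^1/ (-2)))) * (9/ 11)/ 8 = 9/ 22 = 0.41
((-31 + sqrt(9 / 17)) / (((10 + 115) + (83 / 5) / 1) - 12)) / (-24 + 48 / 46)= 3565 / 342144 - 115* sqrt(17) / 1938816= 0.01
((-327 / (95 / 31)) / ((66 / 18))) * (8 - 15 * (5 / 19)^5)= -600979657887 / 2587523455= -232.26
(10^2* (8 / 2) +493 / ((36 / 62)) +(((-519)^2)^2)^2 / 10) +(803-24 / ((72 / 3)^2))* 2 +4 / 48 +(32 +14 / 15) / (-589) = 734366860512438437888944 / 1395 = 526427856998163754759.10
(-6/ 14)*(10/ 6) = -0.71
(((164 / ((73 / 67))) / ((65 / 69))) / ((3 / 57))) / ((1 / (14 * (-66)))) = -2805156.51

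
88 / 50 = 44 / 25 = 1.76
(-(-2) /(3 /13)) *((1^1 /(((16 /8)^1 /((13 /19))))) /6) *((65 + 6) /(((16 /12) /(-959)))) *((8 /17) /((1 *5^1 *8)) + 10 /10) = -494802763 /19380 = -25531.62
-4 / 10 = -2 / 5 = -0.40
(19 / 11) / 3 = 19 / 33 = 0.58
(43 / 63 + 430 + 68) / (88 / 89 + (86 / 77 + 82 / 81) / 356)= 276815187 / 552176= 501.32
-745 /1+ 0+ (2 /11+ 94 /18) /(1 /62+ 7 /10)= -737.45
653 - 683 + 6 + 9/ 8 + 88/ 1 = 521/ 8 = 65.12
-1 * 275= -275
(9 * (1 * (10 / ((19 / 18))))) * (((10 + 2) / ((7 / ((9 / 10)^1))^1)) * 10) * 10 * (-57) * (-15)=78732000 / 7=11247428.57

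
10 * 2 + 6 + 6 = 32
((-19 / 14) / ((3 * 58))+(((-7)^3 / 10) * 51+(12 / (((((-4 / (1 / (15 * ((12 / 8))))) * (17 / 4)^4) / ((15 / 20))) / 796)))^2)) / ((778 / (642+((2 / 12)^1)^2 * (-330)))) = -1422.86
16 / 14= 8 / 7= 1.14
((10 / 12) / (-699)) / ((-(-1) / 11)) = -55 / 4194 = -0.01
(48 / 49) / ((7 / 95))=13.29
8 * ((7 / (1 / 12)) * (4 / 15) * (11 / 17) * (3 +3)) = 59136 / 85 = 695.72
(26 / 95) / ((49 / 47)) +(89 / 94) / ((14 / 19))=1354251 / 875140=1.55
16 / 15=1.07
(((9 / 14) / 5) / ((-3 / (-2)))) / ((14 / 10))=3 / 49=0.06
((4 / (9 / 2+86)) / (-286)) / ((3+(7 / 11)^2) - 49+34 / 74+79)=-1628 / 356740683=-0.00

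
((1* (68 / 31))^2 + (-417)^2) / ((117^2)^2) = 167111953 / 180080560881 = 0.00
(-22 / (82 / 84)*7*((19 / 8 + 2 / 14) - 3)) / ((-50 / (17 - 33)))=24948 / 1025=24.34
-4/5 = -0.80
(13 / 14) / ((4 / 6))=39 / 28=1.39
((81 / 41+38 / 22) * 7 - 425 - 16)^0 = 1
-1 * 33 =-33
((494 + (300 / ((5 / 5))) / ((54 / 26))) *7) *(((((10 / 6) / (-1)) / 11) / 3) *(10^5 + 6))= -20112206660 / 891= -22572622.51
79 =79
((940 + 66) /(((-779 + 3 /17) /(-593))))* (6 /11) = 15212229 /36410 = 417.80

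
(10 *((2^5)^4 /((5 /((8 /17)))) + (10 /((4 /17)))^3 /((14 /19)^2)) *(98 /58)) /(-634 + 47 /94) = -6403.33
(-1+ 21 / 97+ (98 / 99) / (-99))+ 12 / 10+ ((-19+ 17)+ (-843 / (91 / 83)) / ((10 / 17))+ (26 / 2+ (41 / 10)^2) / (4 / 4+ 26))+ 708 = -5187367722389 / 8651342700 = -599.60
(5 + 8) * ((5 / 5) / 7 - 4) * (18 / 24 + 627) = -881361 / 28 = -31477.18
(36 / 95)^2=0.14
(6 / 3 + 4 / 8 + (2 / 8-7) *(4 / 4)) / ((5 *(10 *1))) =-17 / 200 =-0.08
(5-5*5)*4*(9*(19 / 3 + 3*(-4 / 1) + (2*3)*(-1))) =8400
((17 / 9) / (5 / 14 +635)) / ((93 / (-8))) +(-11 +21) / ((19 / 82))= 43.16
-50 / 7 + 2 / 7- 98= -734 / 7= -104.86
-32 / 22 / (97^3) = -16 / 10039403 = -0.00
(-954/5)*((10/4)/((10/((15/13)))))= -55.04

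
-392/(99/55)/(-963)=1960/8667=0.23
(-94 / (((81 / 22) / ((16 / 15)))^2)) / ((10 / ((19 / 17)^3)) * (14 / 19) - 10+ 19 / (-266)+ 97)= -21249837830144 / 248345533992825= -0.09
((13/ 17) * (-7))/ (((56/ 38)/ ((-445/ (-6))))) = -109915/ 408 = -269.40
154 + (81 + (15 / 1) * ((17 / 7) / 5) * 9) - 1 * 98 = 1418 / 7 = 202.57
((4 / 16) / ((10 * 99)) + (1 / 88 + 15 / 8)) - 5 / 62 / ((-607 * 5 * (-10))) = 140581609 / 74515320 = 1.89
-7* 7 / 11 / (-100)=49 / 1100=0.04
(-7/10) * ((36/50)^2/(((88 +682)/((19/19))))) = -81/171875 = -0.00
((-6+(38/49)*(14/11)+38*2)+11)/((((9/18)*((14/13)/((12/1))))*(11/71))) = 69922788/5929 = 11793.35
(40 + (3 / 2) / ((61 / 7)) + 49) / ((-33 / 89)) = -240.49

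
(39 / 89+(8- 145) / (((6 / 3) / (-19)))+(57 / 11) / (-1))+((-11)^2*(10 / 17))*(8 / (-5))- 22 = 38640853 / 33286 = 1160.87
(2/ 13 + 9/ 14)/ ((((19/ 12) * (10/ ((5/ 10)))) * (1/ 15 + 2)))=1305/ 107198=0.01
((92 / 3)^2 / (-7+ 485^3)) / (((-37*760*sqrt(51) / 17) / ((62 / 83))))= -32798*sqrt(51) / 449326858579785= -0.00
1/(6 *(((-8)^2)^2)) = 1/24576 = 0.00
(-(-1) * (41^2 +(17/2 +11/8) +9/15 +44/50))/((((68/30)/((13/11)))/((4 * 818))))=5398950921/1870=2887139.53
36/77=0.47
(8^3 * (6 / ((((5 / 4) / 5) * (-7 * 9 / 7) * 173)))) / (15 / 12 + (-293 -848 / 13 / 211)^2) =-123274018816 / 1343805761841039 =-0.00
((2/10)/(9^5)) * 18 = 2/32805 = 0.00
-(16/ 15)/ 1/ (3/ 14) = -224/ 45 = -4.98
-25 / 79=-0.32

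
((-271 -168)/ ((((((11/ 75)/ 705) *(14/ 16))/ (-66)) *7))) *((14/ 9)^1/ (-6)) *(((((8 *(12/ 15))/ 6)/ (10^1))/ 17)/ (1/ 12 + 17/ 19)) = -1003589120/ 26537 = -37818.48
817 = 817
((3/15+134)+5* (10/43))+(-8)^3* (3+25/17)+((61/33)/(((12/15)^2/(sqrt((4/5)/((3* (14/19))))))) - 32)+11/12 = -95819263/43860+305* sqrt(3990)/11088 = -2182.92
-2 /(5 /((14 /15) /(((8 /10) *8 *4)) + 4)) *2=-155 /48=-3.23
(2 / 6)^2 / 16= 1 / 144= 0.01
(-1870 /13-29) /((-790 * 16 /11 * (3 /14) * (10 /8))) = 57673 /102700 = 0.56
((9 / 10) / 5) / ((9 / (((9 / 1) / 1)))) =9 / 50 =0.18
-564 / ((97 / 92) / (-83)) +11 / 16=44399.70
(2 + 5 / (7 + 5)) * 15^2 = 2175 / 4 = 543.75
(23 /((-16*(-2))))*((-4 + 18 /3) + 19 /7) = 759 /224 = 3.39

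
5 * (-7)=-35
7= 7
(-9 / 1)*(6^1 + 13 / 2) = -225 / 2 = -112.50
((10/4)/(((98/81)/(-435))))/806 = -176175/157976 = -1.12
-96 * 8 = -768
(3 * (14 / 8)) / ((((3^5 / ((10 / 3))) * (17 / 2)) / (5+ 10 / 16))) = 175 / 3672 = 0.05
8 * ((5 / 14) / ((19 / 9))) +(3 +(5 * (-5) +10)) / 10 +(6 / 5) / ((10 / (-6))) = -0.57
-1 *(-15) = 15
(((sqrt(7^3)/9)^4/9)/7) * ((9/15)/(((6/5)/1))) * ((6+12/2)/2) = 16807/19683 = 0.85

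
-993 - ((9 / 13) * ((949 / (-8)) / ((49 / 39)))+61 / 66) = -12011845 / 12936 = -928.56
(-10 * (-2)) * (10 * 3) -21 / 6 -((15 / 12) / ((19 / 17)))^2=3438159 / 5776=595.25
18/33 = 6/11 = 0.55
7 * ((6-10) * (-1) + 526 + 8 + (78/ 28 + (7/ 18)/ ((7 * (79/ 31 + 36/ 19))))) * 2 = 178323886/ 23553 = 7571.18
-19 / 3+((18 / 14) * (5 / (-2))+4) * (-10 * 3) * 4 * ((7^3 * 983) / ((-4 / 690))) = 16451438831 / 3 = 5483812943.67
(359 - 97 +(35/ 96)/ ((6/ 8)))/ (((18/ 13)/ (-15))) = -1228435/ 432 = -2843.60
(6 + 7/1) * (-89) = -1157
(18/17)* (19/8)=171/68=2.51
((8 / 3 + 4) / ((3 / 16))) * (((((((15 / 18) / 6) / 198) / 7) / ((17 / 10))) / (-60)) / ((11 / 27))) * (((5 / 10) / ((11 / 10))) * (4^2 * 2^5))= -256000 / 12829509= -0.02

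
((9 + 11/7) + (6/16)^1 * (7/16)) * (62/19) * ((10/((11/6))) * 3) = 13418505/23408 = 573.24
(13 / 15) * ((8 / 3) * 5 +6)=754 / 45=16.76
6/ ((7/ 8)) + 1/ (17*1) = 823/ 119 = 6.92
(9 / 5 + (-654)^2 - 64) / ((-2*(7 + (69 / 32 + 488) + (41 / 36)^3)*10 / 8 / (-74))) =14764935612672 / 581606075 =25386.49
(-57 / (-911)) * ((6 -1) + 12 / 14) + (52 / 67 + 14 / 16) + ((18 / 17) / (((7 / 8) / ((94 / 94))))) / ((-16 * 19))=2223102807 / 1104037256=2.01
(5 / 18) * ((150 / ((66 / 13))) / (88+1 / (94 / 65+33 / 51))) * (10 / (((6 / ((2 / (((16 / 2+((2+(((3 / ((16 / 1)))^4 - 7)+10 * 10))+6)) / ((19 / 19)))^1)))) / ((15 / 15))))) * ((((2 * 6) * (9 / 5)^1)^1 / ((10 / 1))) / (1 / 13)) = 256178257920 / 3216204540439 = 0.08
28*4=112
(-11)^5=-161051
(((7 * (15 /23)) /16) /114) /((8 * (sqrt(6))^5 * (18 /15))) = 175 * sqrt(6) /144986112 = 0.00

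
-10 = -10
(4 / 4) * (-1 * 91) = -91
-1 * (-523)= 523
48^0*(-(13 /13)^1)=-1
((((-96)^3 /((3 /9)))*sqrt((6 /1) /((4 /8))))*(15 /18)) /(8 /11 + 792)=-608256*sqrt(3) /109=-9665.42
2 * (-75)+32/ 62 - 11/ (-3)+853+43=69767/ 93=750.18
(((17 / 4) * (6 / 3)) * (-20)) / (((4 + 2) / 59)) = -5015 / 3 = -1671.67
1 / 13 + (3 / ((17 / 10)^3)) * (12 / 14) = 268391 / 447083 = 0.60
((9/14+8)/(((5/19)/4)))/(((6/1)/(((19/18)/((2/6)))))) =43681/630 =69.33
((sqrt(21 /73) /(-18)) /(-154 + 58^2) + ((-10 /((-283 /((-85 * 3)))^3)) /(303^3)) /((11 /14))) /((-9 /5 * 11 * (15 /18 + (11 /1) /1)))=0.00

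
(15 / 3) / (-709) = -5 / 709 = -0.01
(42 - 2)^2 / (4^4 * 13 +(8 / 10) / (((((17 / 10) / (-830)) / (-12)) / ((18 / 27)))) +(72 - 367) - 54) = 27200 / 103763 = 0.26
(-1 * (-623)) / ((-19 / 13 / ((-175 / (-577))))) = -1417325 / 10963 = -129.28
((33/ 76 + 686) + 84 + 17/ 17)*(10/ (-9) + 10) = 390860/ 57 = 6857.19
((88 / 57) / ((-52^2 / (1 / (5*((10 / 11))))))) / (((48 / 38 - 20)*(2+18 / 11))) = 1331 / 721968000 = 0.00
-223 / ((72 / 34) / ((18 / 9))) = -3791 / 18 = -210.61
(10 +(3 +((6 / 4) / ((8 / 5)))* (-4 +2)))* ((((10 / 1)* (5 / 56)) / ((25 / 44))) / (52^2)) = 979 / 151424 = 0.01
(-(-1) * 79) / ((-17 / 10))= -790 / 17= -46.47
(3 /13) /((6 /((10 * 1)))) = 5 /13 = 0.38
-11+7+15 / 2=7 / 2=3.50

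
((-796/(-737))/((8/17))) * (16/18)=13532/6633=2.04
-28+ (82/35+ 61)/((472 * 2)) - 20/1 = -1583703/33040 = -47.93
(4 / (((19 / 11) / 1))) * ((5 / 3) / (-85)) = -44 / 969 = -0.05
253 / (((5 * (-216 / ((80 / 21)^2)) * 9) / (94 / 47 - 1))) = -40480 / 107163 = -0.38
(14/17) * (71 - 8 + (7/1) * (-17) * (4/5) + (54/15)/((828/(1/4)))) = -207361/7820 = -26.52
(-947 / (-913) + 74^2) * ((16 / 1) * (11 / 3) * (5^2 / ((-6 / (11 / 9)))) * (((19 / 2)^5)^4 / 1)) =-638169678135439925493372207627125 / 10878976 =-58660822317784314028578810.00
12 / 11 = 1.09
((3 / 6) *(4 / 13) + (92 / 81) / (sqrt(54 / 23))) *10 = 20 / 13 + 460 *sqrt(138) / 729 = 8.95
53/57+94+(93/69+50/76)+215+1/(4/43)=1692163/5244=322.69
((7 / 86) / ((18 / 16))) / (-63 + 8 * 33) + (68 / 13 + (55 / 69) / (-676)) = 6325270385 / 1209432276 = 5.23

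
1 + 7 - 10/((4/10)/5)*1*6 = -742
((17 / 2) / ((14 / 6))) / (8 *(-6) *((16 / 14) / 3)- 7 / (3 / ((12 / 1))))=-17 / 216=-0.08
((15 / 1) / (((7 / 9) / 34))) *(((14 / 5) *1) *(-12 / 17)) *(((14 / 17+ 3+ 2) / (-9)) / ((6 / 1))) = 2376 / 17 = 139.76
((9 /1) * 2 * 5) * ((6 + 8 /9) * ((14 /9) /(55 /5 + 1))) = 2170 /27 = 80.37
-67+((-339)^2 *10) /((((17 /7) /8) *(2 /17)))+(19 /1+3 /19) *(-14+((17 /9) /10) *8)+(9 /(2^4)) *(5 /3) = 440189221577 /13680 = 32177574.68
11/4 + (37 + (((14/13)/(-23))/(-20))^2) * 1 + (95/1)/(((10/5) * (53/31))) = 15999427761/236912650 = 67.53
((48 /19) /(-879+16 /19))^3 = -110592 /4644924219125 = -0.00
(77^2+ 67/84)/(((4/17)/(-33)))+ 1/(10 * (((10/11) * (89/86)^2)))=-18445088031557/22178800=-831654.01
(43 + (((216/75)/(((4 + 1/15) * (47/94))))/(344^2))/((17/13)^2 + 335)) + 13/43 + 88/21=42674198086021/898540335840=47.49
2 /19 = 0.11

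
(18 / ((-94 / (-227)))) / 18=227 / 94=2.41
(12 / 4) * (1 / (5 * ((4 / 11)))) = 33 / 20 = 1.65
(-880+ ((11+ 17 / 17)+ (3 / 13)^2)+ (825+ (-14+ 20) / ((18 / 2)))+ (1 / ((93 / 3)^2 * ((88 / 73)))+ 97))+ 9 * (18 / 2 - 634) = -238831157965 / 42875976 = -5570.28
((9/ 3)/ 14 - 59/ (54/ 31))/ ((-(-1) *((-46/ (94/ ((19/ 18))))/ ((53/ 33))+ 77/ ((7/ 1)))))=-31690502/ 10054737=-3.15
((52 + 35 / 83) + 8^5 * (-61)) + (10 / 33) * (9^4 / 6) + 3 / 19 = -34667355993 / 17347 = -1998464.06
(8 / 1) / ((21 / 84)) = 32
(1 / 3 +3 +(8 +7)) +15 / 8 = 485 / 24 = 20.21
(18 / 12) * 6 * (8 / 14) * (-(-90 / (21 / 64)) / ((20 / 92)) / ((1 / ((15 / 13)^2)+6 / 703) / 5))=251460288000 / 5887693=42709.48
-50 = -50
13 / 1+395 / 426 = 5933 / 426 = 13.93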